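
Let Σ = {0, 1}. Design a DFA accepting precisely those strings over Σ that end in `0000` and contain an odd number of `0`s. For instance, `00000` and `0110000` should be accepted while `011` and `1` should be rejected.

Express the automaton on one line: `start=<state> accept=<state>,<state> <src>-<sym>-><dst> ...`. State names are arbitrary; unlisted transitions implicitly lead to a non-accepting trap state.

start=q0 accept=q8 q0-0->q1 q0-1->q0 q1-0->q2 q1-1->q3 q2-0->q4 q2-1->q0 q3-0->q5 q3-1->q3 q4-0->q6 q4-1->q3 q5-0->q7 q5-1->q0 q6-0->q8 q6-1->q0 q7-0->q9 q7-1->q3 q8-0->q6 q8-1->q3 q9-0->q8 q9-1->q0

Handle the two conditions separately and then intersect. One (5 states) tracks how much of the suffix `0000` has currently been matched; the other (2 states) tracks the count of `0`s modulo 2. Each combined state is a pair, one component from each; accept when both components accept.
A 10-state machine:
        0   1  
>  q0   q1  q0 
   q1   q2  q3 
   q2   q4  q0 
   q3   q5  q3 
   q4   q6  q3 
   q5   q7  q0 
   q6   q8  q0 
   q7   q9  q3 
 * q8   q6  q3 
   q9   q8  q0 
(> = start, * = accepting)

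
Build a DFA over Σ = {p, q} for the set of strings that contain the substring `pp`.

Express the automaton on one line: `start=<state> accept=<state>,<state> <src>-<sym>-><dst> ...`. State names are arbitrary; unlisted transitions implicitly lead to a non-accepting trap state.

States S0..S1 record the length of the longest prefix of `pp` that matches the current input suffix. Reaching S2 means `pp` has been seen, and we stay there forever. Accept from S2.
A 3-state machine:
        p   q  
>  S0   S1  S0 
   S1   S2  S0 
 * S2   S2  S2 
(> = start, * = accepting)

start=S0 accept=S2 S0-p->S1 S0-q->S0 S1-p->S2 S1-q->S0 S2-p->S2 S2-q->S2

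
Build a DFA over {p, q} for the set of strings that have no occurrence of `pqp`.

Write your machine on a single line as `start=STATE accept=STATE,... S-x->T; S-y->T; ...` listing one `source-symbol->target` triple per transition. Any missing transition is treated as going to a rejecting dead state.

Track partial matches of the forbidden pattern `pqp`. State S3 is a dead state reached once `pqp` has occurred; every other state accepts. S0 means no part of `pqp` is currently matched.
With 4 states:
        p   q  
>* S0   S1  S0 
 * S1   S1  S2 
 * S2   S3  S0 
   S3   S3  S3 
(> = start, * = accepting)

start=S0; accept=S0,S1,S2; S0-p->S1; S0-q->S0; S1-p->S1; S1-q->S2; S2-p->S3; S2-q->S0; S3-p->S3; S3-q->S3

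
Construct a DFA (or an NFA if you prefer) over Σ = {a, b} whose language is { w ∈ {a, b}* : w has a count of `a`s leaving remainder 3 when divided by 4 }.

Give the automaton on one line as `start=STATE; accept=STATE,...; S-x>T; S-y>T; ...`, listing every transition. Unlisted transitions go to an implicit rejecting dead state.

start=S0; accept=S3; S0-a>S1; S0-b>S0; S1-a>S2; S1-b>S1; S2-a>S3; S2-b>S2; S3-a>S0; S3-b>S3

Keep the running count of `a`s modulo 4: each `a` advances along the cycle S0 → S1 → S2 → S3 → S0 while other symbols loop. Accept at S3.
        a   b  
>  S0   S1  S0 
   S1   S2  S1 
   S2   S3  S2 
 * S3   S0  S3 
(> = start, * = accepting)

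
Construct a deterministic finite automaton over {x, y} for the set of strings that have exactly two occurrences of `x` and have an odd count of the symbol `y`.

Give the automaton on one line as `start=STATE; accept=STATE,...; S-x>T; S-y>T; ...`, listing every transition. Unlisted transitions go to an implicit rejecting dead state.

start=s0; accept=s6; s0-x>s1; s0-y>s2; s1-x>s3; s1-y>s4; s2-x>s4; s2-y>s0; s3-x>s5; s3-y>s6; s4-x>s6; s4-y>s1; s5-x>s5; s5-y>s7; s6-x>s7; s6-y>s3; s7-x>s7; s7-y>s5

Build one automaton per condition and run them in lockstep. The first has 4 states tracking the count of `x`s, saturating at 3; the second has 2 states tracking the count of `y`s modulo 2. A product state is a pair (one from each), accepting exactly when both do.
8 states suffice.
        x   y  
>  s0   s1  s2 
   s1   s3  s4 
   s2   s4  s0 
   s3   s5  s6 
   s4   s6  s1 
   s5   s5  s7 
 * s6   s7  s3 
   s7   s7  s5 
(> = start, * = accepting)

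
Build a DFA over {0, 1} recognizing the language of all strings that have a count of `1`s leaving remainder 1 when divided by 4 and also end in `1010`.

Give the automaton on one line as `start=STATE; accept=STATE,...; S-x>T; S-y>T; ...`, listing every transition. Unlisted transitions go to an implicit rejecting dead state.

start=S0; accept=S7; S0-0>S0; S0-1>S1; S1-0>S1; S1-1>S2; S2-0>S2; S2-1>S3; S3-0>S3; S3-1>S4; S4-0>S5; S4-1>S1; S5-0>S0; S5-1>S6; S6-0>S7; S6-1>S2; S7-0>S1; S7-1>S2

Build one automaton per condition and run them in lockstep. The first has 4 states tracking the count of `1`s modulo 4; the second has 5 states tracking how much of the suffix `1010` has currently been matched. A product state is a pair (one from each), accepting exactly when both do. After merging equivalent states the machine shrinks.
8 states suffice.
        0   1  
>  S0   S0  S1 
   S1   S1  S2 
   S2   S2  S3 
   S3   S3  S4 
   S4   S5  S1 
   S5   S0  S6 
   S6   S7  S2 
 * S7   S1  S2 
(> = start, * = accepting)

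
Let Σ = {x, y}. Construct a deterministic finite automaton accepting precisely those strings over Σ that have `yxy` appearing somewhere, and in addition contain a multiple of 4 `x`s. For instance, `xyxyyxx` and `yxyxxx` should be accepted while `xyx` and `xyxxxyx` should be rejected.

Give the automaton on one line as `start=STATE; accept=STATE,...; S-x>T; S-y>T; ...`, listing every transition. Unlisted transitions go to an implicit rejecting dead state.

start=q0; accept=q15; q0-x>q1; q0-y>q2; q1-x>q3; q1-y>q4; q2-x>q5; q2-y>q2; q3-x>q6; q3-y>q7; q4-x>q8; q4-y>q4; q5-x>q3; q5-y>q9; q6-x>q0; q6-y>q10; q7-x>q11; q7-y>q7; q8-x>q6; q8-y>q12; q9-x>q12; q9-y>q9; q10-x>q13; q10-y>q10; q11-x>q0; q11-y>q14; q12-x>q14; q12-y>q12; q13-x>q1; q13-y>q15; q14-x>q15; q14-y>q14; q15-x>q9; q15-y>q15

Handle the two conditions separately and then intersect. The first has 4 states tracking whether and how much of `yxy` has been seen; the second has 4 states tracking the count of `x`s modulo 4. A product state is a pair (one from each), accepting exactly when both do.
With 16 states:
          x    y  
>  q0     q1   q2 
   q1     q3   q4 
   q2     q5   q2 
   q3     q6   q7 
   q4     q8   q4 
   q5     q3   q9 
   q6     q0  q10 
   q7    q11   q7 
   q8     q6  q12 
   q9    q12   q9 
   q10   q13  q10 
   q11    q0  q14 
   q12   q14  q12 
   q13    q1  q15 
   q14   q15  q14 
 * q15    q9  q15 
(> = start, * = accepting)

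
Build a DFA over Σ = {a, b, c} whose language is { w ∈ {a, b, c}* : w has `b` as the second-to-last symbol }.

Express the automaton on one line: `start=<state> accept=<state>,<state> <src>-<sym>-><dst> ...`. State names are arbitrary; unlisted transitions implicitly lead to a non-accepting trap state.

A DFA must remember the last 2 symbols (since which symbol is second-to-last isn't known until the input ends). Use one state per possible window of the last ≤2 symbols; accept from those whose window starts with `b`.
          a    b    c  
>  q0     q1   q2   q3 
   q1     q4   q5   q6 
   q2     q7   q8   q9 
   q3    q10  q11  q12 
   q4     q4   q5   q6 
   q5     q7   q8   q9 
   q6    q10  q11  q12 
 * q7     q4   q5   q6 
 * q8     q7   q8   q9 
 * q9    q10  q11  q12 
   q10    q4   q5   q6 
   q11    q7   q8   q9 
   q12   q10  q11  q12 
(> = start, * = accepting)

start=q0 accept=q7,q8,q9 q0-a->q1 q0-b->q2 q0-c->q3 q1-a->q4 q1-b->q5 q1-c->q6 q2-a->q7 q2-b->q8 q2-c->q9 q3-a->q10 q3-b->q11 q3-c->q12 q4-a->q4 q4-b->q5 q4-c->q6 q5-a->q7 q5-b->q8 q5-c->q9 q6-a->q10 q6-b->q11 q6-c->q12 q7-a->q4 q7-b->q5 q7-c->q6 q8-a->q7 q8-b->q8 q8-c->q9 q9-a->q10 q9-b->q11 q9-c->q12 q10-a->q4 q10-b->q5 q10-c->q6 q11-a->q7 q11-b->q8 q11-c->q9 q12-a->q10 q12-b->q11 q12-c->q12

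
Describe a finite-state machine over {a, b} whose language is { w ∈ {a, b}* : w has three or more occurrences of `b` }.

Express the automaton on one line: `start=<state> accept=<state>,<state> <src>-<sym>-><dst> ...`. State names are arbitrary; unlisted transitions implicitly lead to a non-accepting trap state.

Only the number of `b`s matters, and only up to 4. Make a chain q0 → q1 → q2 → q3 → q4 advanced by each `b` (with q4 absorbing); every other symbol self-loops. The accepting set is {q3, q4}.
A 5-state machine:
        a   b  
>  q0   q0  q1 
   q1   q1  q2 
   q2   q2  q3 
 * q3   q3  q4 
 * q4   q4  q4 
(> = start, * = accepting)

start=q0 accept=q3,q4 q0-a->q0 q0-b->q1 q1-a->q1 q1-b->q2 q2-a->q2 q2-b->q3 q3-a->q3 q3-b->q4 q4-a->q4 q4-b->q4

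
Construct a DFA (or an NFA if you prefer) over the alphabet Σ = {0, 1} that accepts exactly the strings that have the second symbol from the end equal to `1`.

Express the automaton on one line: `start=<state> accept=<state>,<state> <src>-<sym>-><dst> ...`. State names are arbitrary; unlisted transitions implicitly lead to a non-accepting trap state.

A DFA must remember the last 2 symbols (since which symbol is second-to-last isn't known until the input ends). Use one state per possible window of the last ≤2 symbols; accept from those whose window starts with `1`.
7 states suffice.
       0  1 
>  A   B  C 
   B   D  E 
   C   F  G 
   D   D  E 
   E   F  G 
 * F   D  E 
 * G   F  G 
(> = start, * = accepting)

start=A accept=F,G A-0->B A-1->C B-0->D B-1->E C-0->F C-1->G D-0->D D-1->E E-0->F E-1->G F-0->D F-1->E G-0->F G-1->G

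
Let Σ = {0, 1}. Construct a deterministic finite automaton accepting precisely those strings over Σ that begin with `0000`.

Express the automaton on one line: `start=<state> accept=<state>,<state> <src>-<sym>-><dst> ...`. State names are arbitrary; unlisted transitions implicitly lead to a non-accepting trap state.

Walk along `0000` while the input agrees: from s0 take `0` to s1, and so on. Any deviation drops to the rejecting sink s5. Once s4 is reached the prefix is confirmed and every continuation is accepted.
        0   1  
>  s0   s1  s5 
   s1   s2  s5 
   s2   s3  s5 
   s3   s4  s5 
 * s4   s4  s4 
   s5   s5  s5 
(> = start, * = accepting)

start=s0 accept=s4 s0-0->s1 s0-1->s5 s1-0->s2 s1-1->s5 s2-0->s3 s2-1->s5 s3-0->s4 s3-1->s5 s4-0->s4 s4-1->s4 s5-0->s5 s5-1->s5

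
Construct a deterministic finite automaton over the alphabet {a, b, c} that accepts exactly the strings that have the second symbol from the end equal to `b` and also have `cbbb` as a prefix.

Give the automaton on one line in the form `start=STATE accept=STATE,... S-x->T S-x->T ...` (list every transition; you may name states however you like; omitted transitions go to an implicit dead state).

Build one automaton per condition and run them in lockstep. One (13 states) tracks the last 2 symbols read; the other (6 states) tracks whether the input so far still matches the prefix `cbbb`. Each combined state is a pair, one component from each; accept when both components accept.
A 24-state machine:
          a    b    c  
>  q0     q1   q2   q3 
   q1     q4   q5   q6 
   q2     q7   q8   q9 
   q3    q10  q11  q12 
   q4     q4   q5   q6 
   q5     q7   q8   q9 
   q6    q10  q13  q12 
   q7     q4   q5   q6 
   q8     q7   q8   q9 
   q9    q10  q13  q12 
   q10    q4   q5   q6 
   q11    q7  q14   q9 
   q12   q10  q13  q12 
   q13    q7   q8   q9 
   q14    q7  q15   q9 
 * q15   q16  q15  q17 
 * q16   q18  q19  q20 
 * q17   q21  q22  q23 
   q18   q18  q19  q20 
   q19   q16  q15  q17 
   q20   q21  q22  q23 
   q21   q18  q19  q20 
   q22   q16  q15  q17 
   q23   q21  q22  q23 
(> = start, * = accepting)

start=q0 accept=q15,q16,q17 q0-a->q1 q0-b->q2 q0-c->q3 q1-a->q4 q1-b->q5 q1-c->q6 q2-a->q7 q2-b->q8 q2-c->q9 q3-a->q10 q3-b->q11 q3-c->q12 q4-a->q4 q4-b->q5 q4-c->q6 q5-a->q7 q5-b->q8 q5-c->q9 q6-a->q10 q6-b->q13 q6-c->q12 q7-a->q4 q7-b->q5 q7-c->q6 q8-a->q7 q8-b->q8 q8-c->q9 q9-a->q10 q9-b->q13 q9-c->q12 q10-a->q4 q10-b->q5 q10-c->q6 q11-a->q7 q11-b->q14 q11-c->q9 q12-a->q10 q12-b->q13 q12-c->q12 q13-a->q7 q13-b->q8 q13-c->q9 q14-a->q7 q14-b->q15 q14-c->q9 q15-a->q16 q15-b->q15 q15-c->q17 q16-a->q18 q16-b->q19 q16-c->q20 q17-a->q21 q17-b->q22 q17-c->q23 q18-a->q18 q18-b->q19 q18-c->q20 q19-a->q16 q19-b->q15 q19-c->q17 q20-a->q21 q20-b->q22 q20-c->q23 q21-a->q18 q21-b->q19 q21-c->q20 q22-a->q16 q22-b->q15 q22-c->q17 q23-a->q21 q23-b->q22 q23-c->q23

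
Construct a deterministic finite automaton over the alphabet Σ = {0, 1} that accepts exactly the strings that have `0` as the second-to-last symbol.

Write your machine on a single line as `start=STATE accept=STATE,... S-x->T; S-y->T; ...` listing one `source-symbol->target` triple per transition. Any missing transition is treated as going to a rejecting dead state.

start=s0; accept=s3,s4; s0-0->s1; s0-1->s2; s1-0->s3; s1-1->s4; s2-0->s5; s2-1->s6; s3-0->s3; s3-1->s4; s4-0->s5; s4-1->s6; s5-0->s3; s5-1->s4; s6-0->s5; s6-1->s6

A DFA must remember the last 2 symbols (since which symbol is second-to-last isn't known until the input ends). Use one state per possible window of the last ≤2 symbols; accept from those whose window starts with `0`.
A 7-state machine:
        0   1  
>  s0   s1  s2 
   s1   s3  s4 
   s2   s5  s6 
 * s3   s3  s4 
 * s4   s5  s6 
   s5   s3  s4 
   s6   s5  s6 
(> = start, * = accepting)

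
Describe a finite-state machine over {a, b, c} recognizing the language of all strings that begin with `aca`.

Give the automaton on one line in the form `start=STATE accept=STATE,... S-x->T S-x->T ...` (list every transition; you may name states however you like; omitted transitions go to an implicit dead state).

Check the first 3 symbols one by one: S0 through S2 record how many have matched `aca` so far; any wrong symbol goes to the dead state S4. After all 3 match we enter the accepting sink S3.
A 5-state machine:
        a   b   c  
>  S0   S1  S4  S4 
   S1   S4  S4  S2 
   S2   S3  S4  S4 
 * S3   S3  S3  S3 
   S4   S4  S4  S4 
(> = start, * = accepting)

start=S0 accept=S3 S0-a->S1 S0-b->S4 S0-c->S4 S1-a->S4 S1-b->S4 S1-c->S2 S2-a->S3 S2-b->S4 S2-c->S4 S3-a->S3 S3-b->S3 S3-c->S3 S4-a->S4 S4-b->S4 S4-c->S4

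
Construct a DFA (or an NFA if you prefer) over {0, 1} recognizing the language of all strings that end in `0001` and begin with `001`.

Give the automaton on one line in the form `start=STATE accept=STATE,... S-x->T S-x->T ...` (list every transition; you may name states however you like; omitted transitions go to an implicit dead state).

Run two small machines in parallel and take their product. One (5 states) tracks how much of the suffix `0001` has currently been matched; the other (5 states) tracks whether the input so far still matches the prefix `001`. Each combined state is a pair, one component from each; accept when both components accept.
A 13-state machine:
          0    1  
>  S0     S1   S2 
   S1     S3   S2 
   S2     S4   S2 
   S3     S5   S6 
   S4     S7   S2 
   S5     S5   S8 
   S6     S9   S6 
   S7     S5   S2 
   S8     S4   S2 
   S9    S10   S6 
   S10   S11   S6 
   S11   S11  S12 
 * S12    S9   S6 
(> = start, * = accepting)

start=S0 accept=S12 S0-0->S1 S0-1->S2 S1-0->S3 S1-1->S2 S2-0->S4 S2-1->S2 S3-0->S5 S3-1->S6 S4-0->S7 S4-1->S2 S5-0->S5 S5-1->S8 S6-0->S9 S6-1->S6 S7-0->S5 S7-1->S2 S8-0->S4 S8-1->S2 S9-0->S10 S9-1->S6 S10-0->S11 S10-1->S6 S11-0->S11 S11-1->S12 S12-0->S9 S12-1->S6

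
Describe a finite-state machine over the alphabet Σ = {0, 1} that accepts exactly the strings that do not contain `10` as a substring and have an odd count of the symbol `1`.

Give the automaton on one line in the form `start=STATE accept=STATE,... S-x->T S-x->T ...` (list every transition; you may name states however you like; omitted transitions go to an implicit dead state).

start=q0 accept=q1 q0-0->q0 q0-1->q1 q1-0->q2 q1-1->q3 q2-0->q2 q2-1->q2 q3-0->q2 q3-1->q1

Build one automaton per condition and run them in lockstep. One (3 states) tracks partial matches of the forbidden pattern `10`; the other (2 states) tracks the count of `1`s modulo 2. Each combined state is a pair, one component from each; accept when both components accept. Equivalent product states are then merged.
A 4-state machine:
        0   1  
>  q0   q0  q1 
 * q1   q2  q3 
   q2   q2  q2 
   q3   q2  q1 
(> = start, * = accepting)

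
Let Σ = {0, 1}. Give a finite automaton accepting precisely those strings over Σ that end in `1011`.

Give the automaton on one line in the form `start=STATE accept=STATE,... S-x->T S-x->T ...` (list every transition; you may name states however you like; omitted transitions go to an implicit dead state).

start=q0 accept=q4 q0-0->q0 q0-1->q1 q1-0->q2 q1-1->q1 q2-0->q0 q2-1->q3 q3-0->q2 q3-1->q4 q4-0->q2 q4-1->q1

Let each state record the length of the longest suffix of the input read so far that is also a prefix of `1011`. q1 means the last symbol is `1`; q2 means the last 2 symbols are `10`; q3 means the last 3 symbols are `101`; q4 means the last 4 symbols are `1011`. Accept only at q4, where the string currently ends in `1011`.
With 5 states:
        0   1  
>  q0   q0  q1 
   q1   q2  q1 
   q2   q0  q3 
   q3   q2  q4 
 * q4   q2  q1 
(> = start, * = accepting)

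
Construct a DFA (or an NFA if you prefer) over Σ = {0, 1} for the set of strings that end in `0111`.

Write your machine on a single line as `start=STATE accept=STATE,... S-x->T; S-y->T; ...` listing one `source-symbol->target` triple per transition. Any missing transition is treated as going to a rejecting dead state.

Remember how much of `0111` the current input suffix matches. State q0 means no match yet; q1 means the last symbol is `0`; q2 means the last 2 symbols are `01`; q3 means the last 3 symbols are `011`; q4 means the last 4 symbols are `0111`. Only q4 accepts. On a mismatch, fall back to the longest proper suffix that is still a prefix of `0111`.
5 states suffice.
        0   1  
>  q0   q1  q0 
   q1   q1  q2 
   q2   q1  q3 
   q3   q1  q4 
 * q4   q1  q0 
(> = start, * = accepting)

start=q0; accept=q4; q0-0->q1; q0-1->q0; q1-0->q1; q1-1->q2; q2-0->q1; q2-1->q3; q3-0->q1; q3-1->q4; q4-0->q1; q4-1->q0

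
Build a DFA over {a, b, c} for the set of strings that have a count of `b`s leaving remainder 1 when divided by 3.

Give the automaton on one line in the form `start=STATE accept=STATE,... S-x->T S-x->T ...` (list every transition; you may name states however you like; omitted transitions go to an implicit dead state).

The only thing that matters is how many `b`s have appeared, reduced mod 3. Use one state per residue: s0 for 0, …, s2 for 2. Reading `b` moves to the next residue; anything else stays put. s1 is accepting.
3 states suffice.
        a   b   c  
>  s0   s0  s1  s0 
 * s1   s1  s2  s1 
   s2   s2  s0  s2 
(> = start, * = accepting)

start=s0 accept=s1 s0-a->s0 s0-b->s1 s0-c->s0 s1-a->s1 s1-b->s2 s1-c->s1 s2-a->s2 s2-b->s0 s2-c->s2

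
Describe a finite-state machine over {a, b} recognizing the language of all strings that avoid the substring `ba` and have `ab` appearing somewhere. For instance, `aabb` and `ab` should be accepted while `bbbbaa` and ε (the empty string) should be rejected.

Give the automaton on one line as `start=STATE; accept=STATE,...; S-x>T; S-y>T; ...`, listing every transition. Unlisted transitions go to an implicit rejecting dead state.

Run two small machines in parallel and take their product. One (3 states) tracks partial matches of the forbidden pattern `ba`; the other (3 states) tracks whether and how much of `ab` has been seen. Each combined state is a pair, one component from each; accept when both components accept. Equivalent product states are then merged.
With 4 states:
        a   b  
>  q0   q1  q2 
   q1   q1  q3 
   q2   q2  q2 
 * q3   q2  q3 
(> = start, * = accepting)

start=q0; accept=q3; q0-a>q1; q0-b>q2; q1-a>q1; q1-b>q3; q2-a>q2; q2-b>q2; q3-a>q2; q3-b>q3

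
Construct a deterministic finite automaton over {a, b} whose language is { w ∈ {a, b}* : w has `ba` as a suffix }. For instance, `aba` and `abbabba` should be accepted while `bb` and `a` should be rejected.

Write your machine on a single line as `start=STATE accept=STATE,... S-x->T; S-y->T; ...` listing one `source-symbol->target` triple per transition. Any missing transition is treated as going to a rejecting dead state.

Let each state record the length of the longest suffix of the input read so far that is also a prefix of `ba`. q1 means the last symbol is `b`; q2 means the last 2 symbols are `ba`. Accept only at q2, where the string currently ends in `ba`.
        a   b  
>  q0   q0  q1 
   q1   q2  q1 
 * q2   q0  q1 
(> = start, * = accepting)

start=q0; accept=q2; q0-a->q0; q0-b->q1; q1-a->q2; q1-b->q1; q2-a->q0; q2-b->q1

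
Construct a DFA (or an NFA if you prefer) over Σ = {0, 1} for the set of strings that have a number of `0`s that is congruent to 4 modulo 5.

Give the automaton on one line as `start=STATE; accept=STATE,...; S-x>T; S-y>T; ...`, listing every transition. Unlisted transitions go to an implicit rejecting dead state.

start=q0; accept=q4; q0-0>q1; q0-1>q0; q1-0>q2; q1-1>q1; q2-0>q3; q2-1>q2; q3-0>q4; q3-1>q3; q4-0>q0; q4-1>q4

The only thing that matters is how many `0`s have appeared, reduced mod 5. Use one state per residue: q0 for 0, …, q4 for 4. Reading `0` moves to the next residue; anything else stays put. q4 is accepting.
A 5-state machine:
        0   1  
>  q0   q1  q0 
   q1   q2  q1 
   q2   q3  q2 
   q3   q4  q3 
 * q4   q0  q4 
(> = start, * = accepting)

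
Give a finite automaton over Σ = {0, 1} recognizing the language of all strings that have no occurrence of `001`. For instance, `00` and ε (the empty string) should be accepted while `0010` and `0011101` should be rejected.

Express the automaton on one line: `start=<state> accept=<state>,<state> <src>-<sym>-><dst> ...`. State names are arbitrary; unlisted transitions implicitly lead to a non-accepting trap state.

Track partial matches of the forbidden pattern `001`. State D is a dead state reached once `001` has occurred; every other state accepts. A means no part of `001` is currently matched.
4 states suffice.
       0  1 
>* A   B  A 
 * B   C  A 
 * C   C  D 
   D   D  D 
(> = start, * = accepting)

start=A accept=A,B,C A-0->B A-1->A B-0->C B-1->A C-0->C C-1->D D-0->D D-1->D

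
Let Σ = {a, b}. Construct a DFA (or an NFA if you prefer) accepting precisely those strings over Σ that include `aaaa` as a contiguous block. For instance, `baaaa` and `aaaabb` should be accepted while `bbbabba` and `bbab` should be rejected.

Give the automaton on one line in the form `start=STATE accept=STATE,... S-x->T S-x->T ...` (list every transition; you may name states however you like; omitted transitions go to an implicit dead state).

start=S0 accept=S4 S0-a->S1 S0-b->S0 S1-a->S2 S1-b->S0 S2-a->S3 S2-b->S0 S3-a->S4 S3-b->S0 S4-a->S4 S4-b->S4

Track how much of `aaaa` has been matched so far: state S0 is no progress, S4 is the absorbing accept state reached once `aaaa` has occurred. Intermediate states record partial matches; on a mismatch, fall back to the longest reusable overlap.
With 5 states:
        a   b  
>  S0   S1  S0 
   S1   S2  S0 
   S2   S3  S0 
   S3   S4  S0 
 * S4   S4  S4 
(> = start, * = accepting)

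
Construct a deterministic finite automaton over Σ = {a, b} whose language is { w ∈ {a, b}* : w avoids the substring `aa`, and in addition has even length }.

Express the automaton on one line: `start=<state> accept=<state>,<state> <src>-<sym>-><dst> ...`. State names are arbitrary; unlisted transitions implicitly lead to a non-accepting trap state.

Build one automaton per condition and run them in lockstep. The first has 3 states tracking partial matches of the forbidden pattern `aa`; the second has 2 states tracking the input length modulo 2. A product state is a pair (one from each), accepting exactly when both do.
A 6-state machine:
        a   b  
>* s0   s1  s2 
   s1   s3  s0 
   s2   s4  s0 
   s3   s5  s5 
 * s4   s5  s2 
   s5   s3  s3 
(> = start, * = accepting)

start=s0 accept=s0,s4 s0-a->s1 s0-b->s2 s1-a->s3 s1-b->s0 s2-a->s4 s2-b->s0 s3-a->s5 s3-b->s5 s4-a->s5 s4-b->s2 s5-a->s3 s5-b->s3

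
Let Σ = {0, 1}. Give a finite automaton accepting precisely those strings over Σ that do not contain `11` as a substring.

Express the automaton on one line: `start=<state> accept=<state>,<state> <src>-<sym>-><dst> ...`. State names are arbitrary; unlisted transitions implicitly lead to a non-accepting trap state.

start=s0 accept=s0,s1 s0-0->s0 s0-1->s1 s1-0->s0 s1-1->s2 s2-0->s2 s2-1->s2

This is the complement of 'contains `11`'. Use the same substring-matching states — s0 through s2 holding how much of `11` has just been matched — but flip the accepting set: everything except the trap s2 accepts.
A 3-state machine:
        0   1  
>* s0   s0  s1 
 * s1   s0  s2 
   s2   s2  s2 
(> = start, * = accepting)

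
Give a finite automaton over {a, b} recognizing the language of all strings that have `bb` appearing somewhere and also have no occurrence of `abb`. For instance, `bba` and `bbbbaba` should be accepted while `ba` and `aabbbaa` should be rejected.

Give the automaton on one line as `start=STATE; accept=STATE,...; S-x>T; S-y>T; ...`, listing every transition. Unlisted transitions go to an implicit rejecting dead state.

start=s0; accept=s3,s4,s5; s0-a>s1; s0-b>s2; s1-a>s1; s1-b>s1; s2-a>s1; s2-b>s3; s3-a>s4; s3-b>s3; s4-a>s4; s4-b>s5; s5-a>s4; s5-b>s1

Handle the two conditions separately and then intersect. The first has 3 states tracking whether and how much of `bb` has been seen; the second has 4 states tracking partial matches of the forbidden pattern `abb`. A product state is a pair (one from each), accepting exactly when both do. Equivalent product states are then merged.
6 states suffice.
        a   b  
>  s0   s1  s2 
   s1   s1  s1 
   s2   s1  s3 
 * s3   s4  s3 
 * s4   s4  s5 
 * s5   s4  s1 
(> = start, * = accepting)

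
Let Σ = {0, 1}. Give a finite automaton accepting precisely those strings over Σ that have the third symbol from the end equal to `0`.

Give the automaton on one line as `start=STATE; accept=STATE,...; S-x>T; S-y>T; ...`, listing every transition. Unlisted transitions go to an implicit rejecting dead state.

Because acceptance depends on a position counted from the end, the machine has to buffer the most recent 3 symbols. Make each state the string of the last up-to-3 symbols read; on input `x` shift the window left and append `x`. Accept when the buffered window has length 3 and begins with `0`.
15 states suffice.
          0    1  
>  q0     q1   q2 
   q1     q3   q4 
   q2     q5   q6 
   q3     q7   q8 
   q4     q9  q10 
   q5    q11  q12 
   q6    q13  q14 
 * q7     q7   q8 
 * q8     q9  q10 
 * q9    q11  q12 
 * q10   q13  q14 
   q11    q7   q8 
   q12    q9  q10 
   q13   q11  q12 
   q14   q13  q14 
(> = start, * = accepting)

start=q0; accept=q7,q8,q9,q10; q0-0>q1; q0-1>q2; q1-0>q3; q1-1>q4; q2-0>q5; q2-1>q6; q3-0>q7; q3-1>q8; q4-0>q9; q4-1>q10; q5-0>q11; q5-1>q12; q6-0>q13; q6-1>q14; q7-0>q7; q7-1>q8; q8-0>q9; q8-1>q10; q9-0>q11; q9-1>q12; q10-0>q13; q10-1>q14; q11-0>q7; q11-1>q8; q12-0>q9; q12-1>q10; q13-0>q11; q13-1>q12; q14-0>q13; q14-1>q14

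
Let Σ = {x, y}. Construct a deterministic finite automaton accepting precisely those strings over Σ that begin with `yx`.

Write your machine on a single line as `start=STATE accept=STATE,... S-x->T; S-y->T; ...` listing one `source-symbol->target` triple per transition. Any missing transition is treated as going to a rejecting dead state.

Check the first 2 symbols one by one: A through B record how many have matched `yx` so far; any wrong symbol goes to the dead state D. After all 2 match we enter the accepting sink C.
4 states suffice.
       x  y 
>  A   D  B 
   B   C  D 
 * C   C  C 
   D   D  D 
(> = start, * = accepting)

start=A; accept=C; A-x->D; A-y->B; B-x->C; B-y->D; C-x->C; C-y->C; D-x->D; D-y->D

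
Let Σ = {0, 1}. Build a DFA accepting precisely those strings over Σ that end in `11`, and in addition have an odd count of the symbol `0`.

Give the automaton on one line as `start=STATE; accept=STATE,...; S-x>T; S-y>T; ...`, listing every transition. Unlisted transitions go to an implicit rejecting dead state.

start=q0; accept=q3; q0-0>q1; q0-1>q0; q1-0>q0; q1-1>q2; q2-0>q0; q2-1>q3; q3-0>q0; q3-1>q3

Run two small machines in parallel and take their product. One (3 states) tracks how much of the suffix `11` has currently been matched; the other (2 states) tracks the count of `0`s modulo 2. Each combined state is a pair, one component from each; accept when both components accept. Equivalent product states are then merged.
        0   1  
>  q0   q1  q0 
   q1   q0  q2 
   q2   q0  q3 
 * q3   q0  q3 
(> = start, * = accepting)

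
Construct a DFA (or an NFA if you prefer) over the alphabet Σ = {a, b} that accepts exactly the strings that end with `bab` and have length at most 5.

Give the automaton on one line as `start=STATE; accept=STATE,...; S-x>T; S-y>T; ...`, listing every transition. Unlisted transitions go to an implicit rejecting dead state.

start=q0; accept=q9,q13,q17; q0-a>q1; q0-b>q2; q1-a>q3; q1-b>q4; q2-a>q5; q2-b>q4; q3-a>q6; q3-b>q7; q4-a>q8; q4-b>q7; q5-a>q6; q5-b>q9; q6-a>q10; q6-b>q11; q7-a>q12; q7-b>q11; q8-a>q10; q8-b>q13; q9-a>q12; q9-b>q11; q10-a>q14; q10-b>q15; q11-a>q16; q11-b>q15; q12-a>q14; q12-b>q17; q13-a>q16; q13-b>q15; q14-a>q18; q14-b>q19; q15-a>q20; q15-b>q19; q16-a>q18; q16-b>q21; q17-a>q20; q17-b>q19; q18-a>q18; q18-b>q19; q19-a>q20; q19-b>q19; q20-a>q18; q20-b>q21; q21-a>q20; q21-b>q19

Run two small machines in parallel and take their product. One (4 states) tracks how much of the suffix `bab` has currently been matched; the other (7 states) tracks the input length, saturating at 6. Each combined state is a pair, one component from each; accept when both components accept.
22 states suffice.
          a    b  
>  q0     q1   q2 
   q1     q3   q4 
   q2     q5   q4 
   q3     q6   q7 
   q4     q8   q7 
   q5     q6   q9 
   q6    q10  q11 
   q7    q12  q11 
   q8    q10  q13 
 * q9    q12  q11 
   q10   q14  q15 
   q11   q16  q15 
   q12   q14  q17 
 * q13   q16  q15 
   q14   q18  q19 
   q15   q20  q19 
   q16   q18  q21 
 * q17   q20  q19 
   q18   q18  q19 
   q19   q20  q19 
   q20   q18  q21 
   q21   q20  q19 
(> = start, * = accepting)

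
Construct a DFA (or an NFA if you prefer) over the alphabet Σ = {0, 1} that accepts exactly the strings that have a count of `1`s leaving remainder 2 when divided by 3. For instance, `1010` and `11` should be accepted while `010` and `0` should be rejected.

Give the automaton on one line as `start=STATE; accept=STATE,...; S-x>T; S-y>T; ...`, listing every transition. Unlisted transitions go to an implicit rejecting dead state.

The only thing that matters is how many `1`s have appeared, reduced mod 3. Use one state per residue: A for 0, …, C for 2. Reading `1` moves to the next residue; anything else stays put. C is accepting.
A 3-state machine:
       0  1 
>  A   A  B 
   B   B  C 
 * C   C  A 
(> = start, * = accepting)

start=A; accept=C; A-0>A; A-1>B; B-0>B; B-1>C; C-0>C; C-1>A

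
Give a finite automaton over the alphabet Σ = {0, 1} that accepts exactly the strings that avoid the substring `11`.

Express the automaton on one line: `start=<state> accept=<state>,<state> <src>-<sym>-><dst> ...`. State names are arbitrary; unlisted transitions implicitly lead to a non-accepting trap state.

start=q0 accept=q0,q1 q0-0->q0 q0-1->q1 q1-0->q0 q1-1->q2 q2-0->q2 q2-1->q2

Track partial matches of the forbidden pattern `11`. State q2 is a dead state reached once `11` has occurred; every other state accepts. q0 means no part of `11` is currently matched.
With 3 states:
        0   1  
>* q0   q0  q1 
 * q1   q0  q2 
   q2   q2  q2 
(> = start, * = accepting)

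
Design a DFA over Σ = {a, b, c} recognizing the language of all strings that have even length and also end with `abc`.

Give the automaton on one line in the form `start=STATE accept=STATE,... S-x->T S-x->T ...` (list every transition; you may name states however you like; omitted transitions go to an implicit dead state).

Handle the two conditions separately and then intersect. The first has 2 states tracking the input length modulo 2; the second has 4 states tracking how much of the suffix `abc` has currently been matched. A product state is a pair (one from each), accepting exactly when both do.
With 8 states:
        a   b   c  
>  q0   q1  q2  q2 
   q1   q3  q4  q0 
   q2   q3  q0  q0 
   q3   q1  q5  q2 
   q4   q1  q2  q6 
   q5   q3  q0  q7 
   q6   q3  q0  q0 
 * q7   q1  q2  q2 
(> = start, * = accepting)

start=q0 accept=q7 q0-a->q1 q0-b->q2 q0-c->q2 q1-a->q3 q1-b->q4 q1-c->q0 q2-a->q3 q2-b->q0 q2-c->q0 q3-a->q1 q3-b->q5 q3-c->q2 q4-a->q1 q4-b->q2 q4-c->q6 q5-a->q3 q5-b->q0 q5-c->q7 q6-a->q3 q6-b->q0 q6-c->q0 q7-a->q1 q7-b->q2 q7-c->q2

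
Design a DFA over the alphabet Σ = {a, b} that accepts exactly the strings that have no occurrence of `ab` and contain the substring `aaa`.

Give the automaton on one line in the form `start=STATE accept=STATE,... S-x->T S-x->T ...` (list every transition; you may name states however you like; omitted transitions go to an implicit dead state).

Handle the two conditions separately and then intersect. The first has 3 states tracking partial matches of the forbidden pattern `ab`; the second has 4 states tracking whether and how much of `aaa` has been seen. A product state is a pair (one from each), accepting exactly when both do.
8 states suffice.
        a   b  
>  S0   S1  S0 
   S1   S2  S3 
   S2   S4  S3 
   S3   S5  S3 
 * S4   S4  S6 
   S5   S7  S3 
   S6   S6  S6 
   S7   S6  S3 
(> = start, * = accepting)

start=S0 accept=S4 S0-a->S1 S0-b->S0 S1-a->S2 S1-b->S3 S2-a->S4 S2-b->S3 S3-a->S5 S3-b->S3 S4-a->S4 S4-b->S6 S5-a->S7 S5-b->S3 S6-a->S6 S6-b->S6 S7-a->S6 S7-b->S3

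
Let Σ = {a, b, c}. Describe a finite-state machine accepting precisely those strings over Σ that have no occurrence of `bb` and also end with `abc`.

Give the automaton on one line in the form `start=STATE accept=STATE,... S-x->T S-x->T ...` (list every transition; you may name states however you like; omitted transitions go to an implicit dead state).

start=q0 accept=q5 q0-a->q1 q0-b->q2 q0-c->q0 q1-a->q1 q1-b->q3 q1-c->q0 q2-a->q1 q2-b->q4 q2-c->q0 q3-a->q1 q3-b->q4 q3-c->q5 q4-a->q4 q4-b->q4 q4-c->q4 q5-a->q1 q5-b->q2 q5-c->q0

Run two small machines in parallel and take their product. One (3 states) tracks partial matches of the forbidden pattern `bb`; the other (4 states) tracks how much of the suffix `abc` has currently been matched. Each combined state is a pair, one component from each; accept when both components accept. Equivalent product states are then merged.
6 states suffice.
        a   b   c  
>  q0   q1  q2  q0 
   q1   q1  q3  q0 
   q2   q1  q4  q0 
   q3   q1  q4  q5 
   q4   q4  q4  q4 
 * q5   q1  q2  q0 
(> = start, * = accepting)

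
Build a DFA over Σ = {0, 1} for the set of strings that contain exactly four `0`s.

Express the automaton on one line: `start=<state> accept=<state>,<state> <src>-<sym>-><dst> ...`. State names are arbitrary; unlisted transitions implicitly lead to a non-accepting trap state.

Only the number of `0`s matters, and only up to 5. Make a chain q0 → q1 → q2 → q3 → q4 → q5 advanced by each `0` (with q5 absorbing); every other symbol self-loops. The accepting set is {q4}.
        0   1  
>  q0   q1  q0 
   q1   q2  q1 
   q2   q3  q2 
   q3   q4  q3 
 * q4   q5  q4 
   q5   q5  q5 
(> = start, * = accepting)

start=q0 accept=q4 q0-0->q1 q0-1->q0 q1-0->q2 q1-1->q1 q2-0->q3 q2-1->q2 q3-0->q4 q3-1->q3 q4-0->q5 q4-1->q4 q5-0->q5 q5-1->q5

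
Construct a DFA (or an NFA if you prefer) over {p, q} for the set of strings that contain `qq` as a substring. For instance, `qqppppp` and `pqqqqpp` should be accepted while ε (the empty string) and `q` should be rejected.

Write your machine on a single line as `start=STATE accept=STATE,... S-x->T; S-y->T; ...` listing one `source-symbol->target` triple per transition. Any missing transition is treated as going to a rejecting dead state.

States S0..S1 record the length of the longest prefix of `qq` that matches the current input suffix. Reaching S2 means `qq` has been seen, and we stay there forever. Accept from S2.
With 3 states:
        p   q  
>  S0   S0  S1 
   S1   S0  S2 
 * S2   S2  S2 
(> = start, * = accepting)

start=S0; accept=S2; S0-p->S0; S0-q->S1; S1-p->S0; S1-q->S2; S2-p->S2; S2-q->S2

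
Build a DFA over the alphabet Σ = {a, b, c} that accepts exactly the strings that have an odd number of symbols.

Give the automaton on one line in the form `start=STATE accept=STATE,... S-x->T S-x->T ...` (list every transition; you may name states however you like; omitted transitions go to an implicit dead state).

start=q0 accept=q1 q0-a->q1 q0-b->q1 q0-c->q1 q1-a->q0 q1-b->q0 q1-c->q0

Only the length mod 2 matters, so use a 2-cycle: from any state, every input symbol moves to the next state, wrapping q1 back to q0. Mark q1 accepting.
With 2 states:
        a   b   c  
>  q0   q1  q1  q1 
 * q1   q0  q0  q0 
(> = start, * = accepting)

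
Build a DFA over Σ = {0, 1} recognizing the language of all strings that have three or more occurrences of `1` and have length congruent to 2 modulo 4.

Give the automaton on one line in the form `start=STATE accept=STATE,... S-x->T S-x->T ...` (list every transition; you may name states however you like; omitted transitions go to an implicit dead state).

Run two small machines in parallel and take their product. One (5 states) tracks the count of `1`s, saturating at 4; the other (4 states) tracks the input length modulo 4. Each combined state is a pair, one component from each; accept when both components accept.
With 20 states:
       0  1 
>  A   B  C 
   B   D  E 
   C   E  F 
   D   G  H 
   E   H  I 
   F   I  J 
   G   A  K 
   H   K  L 
   I   L  M 
   J   M  N 
   K   C  O 
   L   O  P 
   M   P  Q 
   N   Q  Q 
   O   F  R 
   P   R  S 
   Q   S  S 
 * R   J  T 
 * S   T  T 
   T   N  N 
(> = start, * = accepting)

start=A accept=R,S A-0->B A-1->C B-0->D B-1->E C-0->E C-1->F D-0->G D-1->H E-0->H E-1->I F-0->I F-1->J G-0->A G-1->K H-0->K H-1->L I-0->L I-1->M J-0->M J-1->N K-0->C K-1->O L-0->O L-1->P M-0->P M-1->Q N-0->Q N-1->Q O-0->F O-1->R P-0->R P-1->S Q-0->S Q-1->S R-0->J R-1->T S-0->T S-1->T T-0->N T-1->N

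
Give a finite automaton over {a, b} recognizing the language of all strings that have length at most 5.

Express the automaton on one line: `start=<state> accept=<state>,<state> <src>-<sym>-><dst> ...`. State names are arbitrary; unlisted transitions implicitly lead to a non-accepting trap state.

Count input length up to 6: every symbol moves from q0 toward q6, which means 'more than 5' and absorbs. Accept from {q0, q1, q2, q3, q4, q5}.
7 states suffice.
        a   b  
>* q0   q1  q1 
 * q1   q2  q2 
 * q2   q3  q3 
 * q3   q4  q4 
 * q4   q5  q5 
 * q5   q6  q6 
   q6   q6  q6 
(> = start, * = accepting)

start=q0 accept=q0,q1,q2,q3,q4,q5 q0-a->q1 q0-b->q1 q1-a->q2 q1-b->q2 q2-a->q3 q2-b->q3 q3-a->q4 q3-b->q4 q4-a->q5 q4-b->q5 q5-a->q6 q5-b->q6 q6-a->q6 q6-b->q6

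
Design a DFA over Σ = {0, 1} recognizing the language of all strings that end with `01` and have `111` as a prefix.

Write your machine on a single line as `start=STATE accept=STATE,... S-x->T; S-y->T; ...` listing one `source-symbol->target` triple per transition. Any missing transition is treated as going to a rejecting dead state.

Run two small machines in parallel and take their product. One (3 states) tracks how much of the suffix `01` has currently been matched; the other (5 states) tracks whether the input so far still matches the prefix `111`. Each combined state is a pair, one component from each; accept when both components accept. Minimizing collapses redundant product states.
A 7-state machine:
       0  1 
>  A   B  C 
   B   B  B 
   C   B  D 
   D   B  E 
   E   F  E 
   F   F  G 
 * G   F  E 
(> = start, * = accepting)

start=A; accept=G; A-0->B; A-1->C; B-0->B; B-1->B; C-0->B; C-1->D; D-0->B; D-1->E; E-0->F; E-1->E; F-0->F; F-1->G; G-0->F; G-1->E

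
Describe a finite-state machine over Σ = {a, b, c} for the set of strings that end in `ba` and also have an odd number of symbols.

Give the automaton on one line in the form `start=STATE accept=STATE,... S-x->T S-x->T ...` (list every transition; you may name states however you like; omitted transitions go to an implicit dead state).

Run two small machines in parallel and take their product. One (3 states) tracks how much of the suffix `ba` has currently been matched; the other (2 states) tracks the input length modulo 2. Each combined state is a pair, one component from each; accept when both components accept. Minimizing collapses redundant product states.
A 4-state machine:
        a   b   c  
>  q0   q1  q1  q1 
   q1   q0  q2  q0 
   q2   q3  q1  q1 
 * q3   q0  q2  q0 
(> = start, * = accepting)

start=q0 accept=q3 q0-a->q1 q0-b->q1 q0-c->q1 q1-a->q0 q1-b->q2 q1-c->q0 q2-a->q3 q2-b->q1 q2-c->q1 q3-a->q0 q3-b->q2 q3-c->q0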